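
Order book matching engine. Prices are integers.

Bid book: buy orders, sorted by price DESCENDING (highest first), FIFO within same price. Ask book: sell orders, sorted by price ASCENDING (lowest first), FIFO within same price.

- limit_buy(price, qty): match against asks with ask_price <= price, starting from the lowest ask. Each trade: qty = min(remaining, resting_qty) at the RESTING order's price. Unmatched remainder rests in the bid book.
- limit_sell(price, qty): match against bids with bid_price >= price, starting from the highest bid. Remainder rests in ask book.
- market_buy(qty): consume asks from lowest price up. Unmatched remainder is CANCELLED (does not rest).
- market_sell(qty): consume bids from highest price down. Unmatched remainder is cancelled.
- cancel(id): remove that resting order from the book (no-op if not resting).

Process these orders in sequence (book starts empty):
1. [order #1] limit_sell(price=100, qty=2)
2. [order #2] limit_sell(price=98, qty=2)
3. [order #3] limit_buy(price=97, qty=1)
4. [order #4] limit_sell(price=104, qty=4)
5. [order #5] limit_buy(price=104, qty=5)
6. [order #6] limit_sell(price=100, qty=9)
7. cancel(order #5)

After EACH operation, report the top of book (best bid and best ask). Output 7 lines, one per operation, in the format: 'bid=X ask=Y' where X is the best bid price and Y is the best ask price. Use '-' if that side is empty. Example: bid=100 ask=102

After op 1 [order #1] limit_sell(price=100, qty=2): fills=none; bids=[-] asks=[#1:2@100]
After op 2 [order #2] limit_sell(price=98, qty=2): fills=none; bids=[-] asks=[#2:2@98 #1:2@100]
After op 3 [order #3] limit_buy(price=97, qty=1): fills=none; bids=[#3:1@97] asks=[#2:2@98 #1:2@100]
After op 4 [order #4] limit_sell(price=104, qty=4): fills=none; bids=[#3:1@97] asks=[#2:2@98 #1:2@100 #4:4@104]
After op 5 [order #5] limit_buy(price=104, qty=5): fills=#5x#2:2@98 #5x#1:2@100 #5x#4:1@104; bids=[#3:1@97] asks=[#4:3@104]
After op 6 [order #6] limit_sell(price=100, qty=9): fills=none; bids=[#3:1@97] asks=[#6:9@100 #4:3@104]
After op 7 cancel(order #5): fills=none; bids=[#3:1@97] asks=[#6:9@100 #4:3@104]

Answer: bid=- ask=100
bid=- ask=98
bid=97 ask=98
bid=97 ask=98
bid=97 ask=104
bid=97 ask=100
bid=97 ask=100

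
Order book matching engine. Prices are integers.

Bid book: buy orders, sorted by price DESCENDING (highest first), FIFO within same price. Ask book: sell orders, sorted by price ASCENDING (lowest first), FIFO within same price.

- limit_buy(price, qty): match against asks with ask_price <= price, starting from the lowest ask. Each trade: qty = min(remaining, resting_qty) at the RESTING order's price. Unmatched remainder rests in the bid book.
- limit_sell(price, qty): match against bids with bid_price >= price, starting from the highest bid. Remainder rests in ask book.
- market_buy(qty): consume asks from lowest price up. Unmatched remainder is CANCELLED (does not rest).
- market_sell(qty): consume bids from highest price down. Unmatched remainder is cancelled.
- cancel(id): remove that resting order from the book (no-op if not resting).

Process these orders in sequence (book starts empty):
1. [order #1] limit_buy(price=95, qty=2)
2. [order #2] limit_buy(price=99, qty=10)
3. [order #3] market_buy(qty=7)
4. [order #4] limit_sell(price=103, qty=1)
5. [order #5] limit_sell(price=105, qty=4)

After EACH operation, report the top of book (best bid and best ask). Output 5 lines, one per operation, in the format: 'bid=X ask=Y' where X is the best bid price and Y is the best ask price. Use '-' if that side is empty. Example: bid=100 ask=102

After op 1 [order #1] limit_buy(price=95, qty=2): fills=none; bids=[#1:2@95] asks=[-]
After op 2 [order #2] limit_buy(price=99, qty=10): fills=none; bids=[#2:10@99 #1:2@95] asks=[-]
After op 3 [order #3] market_buy(qty=7): fills=none; bids=[#2:10@99 #1:2@95] asks=[-]
After op 4 [order #4] limit_sell(price=103, qty=1): fills=none; bids=[#2:10@99 #1:2@95] asks=[#4:1@103]
After op 5 [order #5] limit_sell(price=105, qty=4): fills=none; bids=[#2:10@99 #1:2@95] asks=[#4:1@103 #5:4@105]

Answer: bid=95 ask=-
bid=99 ask=-
bid=99 ask=-
bid=99 ask=103
bid=99 ask=103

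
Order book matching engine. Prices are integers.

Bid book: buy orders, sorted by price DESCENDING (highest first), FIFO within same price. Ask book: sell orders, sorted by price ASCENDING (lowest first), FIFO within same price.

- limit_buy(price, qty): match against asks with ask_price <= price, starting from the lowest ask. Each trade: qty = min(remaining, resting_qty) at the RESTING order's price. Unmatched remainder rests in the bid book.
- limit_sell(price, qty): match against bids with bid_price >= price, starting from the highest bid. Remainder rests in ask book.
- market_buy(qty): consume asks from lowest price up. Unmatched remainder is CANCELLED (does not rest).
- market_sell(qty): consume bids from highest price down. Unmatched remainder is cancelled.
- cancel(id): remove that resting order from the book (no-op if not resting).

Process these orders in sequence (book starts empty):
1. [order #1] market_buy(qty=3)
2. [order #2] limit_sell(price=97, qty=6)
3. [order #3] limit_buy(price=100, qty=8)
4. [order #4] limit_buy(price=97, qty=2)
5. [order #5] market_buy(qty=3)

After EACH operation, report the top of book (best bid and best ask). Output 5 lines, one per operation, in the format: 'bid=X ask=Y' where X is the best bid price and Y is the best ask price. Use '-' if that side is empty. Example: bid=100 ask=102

After op 1 [order #1] market_buy(qty=3): fills=none; bids=[-] asks=[-]
After op 2 [order #2] limit_sell(price=97, qty=6): fills=none; bids=[-] asks=[#2:6@97]
After op 3 [order #3] limit_buy(price=100, qty=8): fills=#3x#2:6@97; bids=[#3:2@100] asks=[-]
After op 4 [order #4] limit_buy(price=97, qty=2): fills=none; bids=[#3:2@100 #4:2@97] asks=[-]
After op 5 [order #5] market_buy(qty=3): fills=none; bids=[#3:2@100 #4:2@97] asks=[-]

Answer: bid=- ask=-
bid=- ask=97
bid=100 ask=-
bid=100 ask=-
bid=100 ask=-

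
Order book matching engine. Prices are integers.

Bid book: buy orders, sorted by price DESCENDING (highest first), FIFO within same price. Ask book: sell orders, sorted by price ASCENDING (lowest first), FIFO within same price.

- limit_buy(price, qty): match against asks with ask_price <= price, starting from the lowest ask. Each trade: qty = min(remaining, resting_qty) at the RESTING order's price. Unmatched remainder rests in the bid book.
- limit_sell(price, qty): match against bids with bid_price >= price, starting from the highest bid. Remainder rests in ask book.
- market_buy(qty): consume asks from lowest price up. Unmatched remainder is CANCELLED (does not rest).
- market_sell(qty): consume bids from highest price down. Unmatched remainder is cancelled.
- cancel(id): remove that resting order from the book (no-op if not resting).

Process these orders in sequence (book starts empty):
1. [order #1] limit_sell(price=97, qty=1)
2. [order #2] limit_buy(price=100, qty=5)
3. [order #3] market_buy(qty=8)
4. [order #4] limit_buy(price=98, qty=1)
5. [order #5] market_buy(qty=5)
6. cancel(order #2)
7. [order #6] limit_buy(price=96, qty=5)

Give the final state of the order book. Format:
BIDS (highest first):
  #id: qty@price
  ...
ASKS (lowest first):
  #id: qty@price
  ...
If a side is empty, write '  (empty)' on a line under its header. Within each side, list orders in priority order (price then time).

Answer: BIDS (highest first):
  #4: 1@98
  #6: 5@96
ASKS (lowest first):
  (empty)

Derivation:
After op 1 [order #1] limit_sell(price=97, qty=1): fills=none; bids=[-] asks=[#1:1@97]
After op 2 [order #2] limit_buy(price=100, qty=5): fills=#2x#1:1@97; bids=[#2:4@100] asks=[-]
After op 3 [order #3] market_buy(qty=8): fills=none; bids=[#2:4@100] asks=[-]
After op 4 [order #4] limit_buy(price=98, qty=1): fills=none; bids=[#2:4@100 #4:1@98] asks=[-]
After op 5 [order #5] market_buy(qty=5): fills=none; bids=[#2:4@100 #4:1@98] asks=[-]
After op 6 cancel(order #2): fills=none; bids=[#4:1@98] asks=[-]
After op 7 [order #6] limit_buy(price=96, qty=5): fills=none; bids=[#4:1@98 #6:5@96] asks=[-]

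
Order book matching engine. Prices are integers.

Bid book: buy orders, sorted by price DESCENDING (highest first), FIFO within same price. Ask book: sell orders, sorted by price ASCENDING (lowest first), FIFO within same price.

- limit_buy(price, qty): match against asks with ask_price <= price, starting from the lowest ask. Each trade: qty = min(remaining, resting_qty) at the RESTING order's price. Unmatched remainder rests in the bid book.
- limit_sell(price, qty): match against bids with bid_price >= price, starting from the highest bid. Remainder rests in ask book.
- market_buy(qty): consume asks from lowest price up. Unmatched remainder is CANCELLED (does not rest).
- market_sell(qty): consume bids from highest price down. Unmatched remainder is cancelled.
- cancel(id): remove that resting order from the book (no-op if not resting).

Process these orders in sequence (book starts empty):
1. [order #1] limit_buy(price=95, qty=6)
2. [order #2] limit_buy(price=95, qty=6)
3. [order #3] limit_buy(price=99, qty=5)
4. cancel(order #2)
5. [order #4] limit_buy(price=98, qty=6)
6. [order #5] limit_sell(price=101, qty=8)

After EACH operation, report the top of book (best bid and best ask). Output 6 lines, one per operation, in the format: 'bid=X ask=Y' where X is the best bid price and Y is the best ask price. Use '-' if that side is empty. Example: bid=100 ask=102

Answer: bid=95 ask=-
bid=95 ask=-
bid=99 ask=-
bid=99 ask=-
bid=99 ask=-
bid=99 ask=101

Derivation:
After op 1 [order #1] limit_buy(price=95, qty=6): fills=none; bids=[#1:6@95] asks=[-]
After op 2 [order #2] limit_buy(price=95, qty=6): fills=none; bids=[#1:6@95 #2:6@95] asks=[-]
After op 3 [order #3] limit_buy(price=99, qty=5): fills=none; bids=[#3:5@99 #1:6@95 #2:6@95] asks=[-]
After op 4 cancel(order #2): fills=none; bids=[#3:5@99 #1:6@95] asks=[-]
After op 5 [order #4] limit_buy(price=98, qty=6): fills=none; bids=[#3:5@99 #4:6@98 #1:6@95] asks=[-]
After op 6 [order #5] limit_sell(price=101, qty=8): fills=none; bids=[#3:5@99 #4:6@98 #1:6@95] asks=[#5:8@101]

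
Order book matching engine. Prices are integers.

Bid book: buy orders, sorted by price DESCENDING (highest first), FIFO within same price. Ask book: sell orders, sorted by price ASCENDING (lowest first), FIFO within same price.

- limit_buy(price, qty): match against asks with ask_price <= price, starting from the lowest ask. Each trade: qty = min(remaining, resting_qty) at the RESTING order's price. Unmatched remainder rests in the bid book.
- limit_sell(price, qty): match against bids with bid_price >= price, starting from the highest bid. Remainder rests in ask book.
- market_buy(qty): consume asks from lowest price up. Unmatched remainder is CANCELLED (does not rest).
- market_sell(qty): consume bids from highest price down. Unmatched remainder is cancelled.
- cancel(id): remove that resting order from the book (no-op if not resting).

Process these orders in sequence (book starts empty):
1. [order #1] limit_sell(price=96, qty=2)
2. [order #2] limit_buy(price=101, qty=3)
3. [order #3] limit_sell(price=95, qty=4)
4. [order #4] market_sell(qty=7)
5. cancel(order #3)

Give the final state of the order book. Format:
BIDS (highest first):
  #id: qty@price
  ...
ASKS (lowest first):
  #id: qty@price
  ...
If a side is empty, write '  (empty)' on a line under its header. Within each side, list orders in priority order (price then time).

Answer: BIDS (highest first):
  (empty)
ASKS (lowest first):
  (empty)

Derivation:
After op 1 [order #1] limit_sell(price=96, qty=2): fills=none; bids=[-] asks=[#1:2@96]
After op 2 [order #2] limit_buy(price=101, qty=3): fills=#2x#1:2@96; bids=[#2:1@101] asks=[-]
After op 3 [order #3] limit_sell(price=95, qty=4): fills=#2x#3:1@101; bids=[-] asks=[#3:3@95]
After op 4 [order #4] market_sell(qty=7): fills=none; bids=[-] asks=[#3:3@95]
After op 5 cancel(order #3): fills=none; bids=[-] asks=[-]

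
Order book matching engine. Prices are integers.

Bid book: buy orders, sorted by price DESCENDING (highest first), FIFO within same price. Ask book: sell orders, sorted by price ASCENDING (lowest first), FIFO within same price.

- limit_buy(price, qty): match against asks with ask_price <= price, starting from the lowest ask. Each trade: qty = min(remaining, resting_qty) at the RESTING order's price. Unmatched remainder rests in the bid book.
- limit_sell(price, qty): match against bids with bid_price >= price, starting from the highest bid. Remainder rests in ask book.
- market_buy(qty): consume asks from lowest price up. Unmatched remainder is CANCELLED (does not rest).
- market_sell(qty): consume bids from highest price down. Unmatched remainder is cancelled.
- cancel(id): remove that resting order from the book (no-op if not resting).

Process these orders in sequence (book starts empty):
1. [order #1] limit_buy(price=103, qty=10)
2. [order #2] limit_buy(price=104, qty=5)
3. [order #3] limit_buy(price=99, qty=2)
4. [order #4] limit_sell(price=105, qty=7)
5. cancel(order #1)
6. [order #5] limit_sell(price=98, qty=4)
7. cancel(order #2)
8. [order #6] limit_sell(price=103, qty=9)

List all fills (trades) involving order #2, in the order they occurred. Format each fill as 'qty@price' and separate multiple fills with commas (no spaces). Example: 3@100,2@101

After op 1 [order #1] limit_buy(price=103, qty=10): fills=none; bids=[#1:10@103] asks=[-]
After op 2 [order #2] limit_buy(price=104, qty=5): fills=none; bids=[#2:5@104 #1:10@103] asks=[-]
After op 3 [order #3] limit_buy(price=99, qty=2): fills=none; bids=[#2:5@104 #1:10@103 #3:2@99] asks=[-]
After op 4 [order #4] limit_sell(price=105, qty=7): fills=none; bids=[#2:5@104 #1:10@103 #3:2@99] asks=[#4:7@105]
After op 5 cancel(order #1): fills=none; bids=[#2:5@104 #3:2@99] asks=[#4:7@105]
After op 6 [order #5] limit_sell(price=98, qty=4): fills=#2x#5:4@104; bids=[#2:1@104 #3:2@99] asks=[#4:7@105]
After op 7 cancel(order #2): fills=none; bids=[#3:2@99] asks=[#4:7@105]
After op 8 [order #6] limit_sell(price=103, qty=9): fills=none; bids=[#3:2@99] asks=[#6:9@103 #4:7@105]

Answer: 4@104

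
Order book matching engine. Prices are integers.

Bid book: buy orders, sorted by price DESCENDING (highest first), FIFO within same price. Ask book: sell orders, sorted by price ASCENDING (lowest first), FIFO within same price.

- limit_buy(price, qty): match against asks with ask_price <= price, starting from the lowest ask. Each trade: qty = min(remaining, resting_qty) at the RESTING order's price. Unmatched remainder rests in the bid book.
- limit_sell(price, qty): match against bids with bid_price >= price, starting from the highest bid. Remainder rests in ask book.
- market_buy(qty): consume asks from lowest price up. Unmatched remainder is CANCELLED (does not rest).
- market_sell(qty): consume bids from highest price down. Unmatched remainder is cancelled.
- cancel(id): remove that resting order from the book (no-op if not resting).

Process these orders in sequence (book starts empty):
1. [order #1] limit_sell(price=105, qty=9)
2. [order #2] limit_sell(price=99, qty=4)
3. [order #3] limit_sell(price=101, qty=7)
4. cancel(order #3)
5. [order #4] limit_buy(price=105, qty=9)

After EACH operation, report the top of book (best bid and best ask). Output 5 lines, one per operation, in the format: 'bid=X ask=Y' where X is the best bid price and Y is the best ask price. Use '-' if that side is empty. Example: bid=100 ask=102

After op 1 [order #1] limit_sell(price=105, qty=9): fills=none; bids=[-] asks=[#1:9@105]
After op 2 [order #2] limit_sell(price=99, qty=4): fills=none; bids=[-] asks=[#2:4@99 #1:9@105]
After op 3 [order #3] limit_sell(price=101, qty=7): fills=none; bids=[-] asks=[#2:4@99 #3:7@101 #1:9@105]
After op 4 cancel(order #3): fills=none; bids=[-] asks=[#2:4@99 #1:9@105]
After op 5 [order #4] limit_buy(price=105, qty=9): fills=#4x#2:4@99 #4x#1:5@105; bids=[-] asks=[#1:4@105]

Answer: bid=- ask=105
bid=- ask=99
bid=- ask=99
bid=- ask=99
bid=- ask=105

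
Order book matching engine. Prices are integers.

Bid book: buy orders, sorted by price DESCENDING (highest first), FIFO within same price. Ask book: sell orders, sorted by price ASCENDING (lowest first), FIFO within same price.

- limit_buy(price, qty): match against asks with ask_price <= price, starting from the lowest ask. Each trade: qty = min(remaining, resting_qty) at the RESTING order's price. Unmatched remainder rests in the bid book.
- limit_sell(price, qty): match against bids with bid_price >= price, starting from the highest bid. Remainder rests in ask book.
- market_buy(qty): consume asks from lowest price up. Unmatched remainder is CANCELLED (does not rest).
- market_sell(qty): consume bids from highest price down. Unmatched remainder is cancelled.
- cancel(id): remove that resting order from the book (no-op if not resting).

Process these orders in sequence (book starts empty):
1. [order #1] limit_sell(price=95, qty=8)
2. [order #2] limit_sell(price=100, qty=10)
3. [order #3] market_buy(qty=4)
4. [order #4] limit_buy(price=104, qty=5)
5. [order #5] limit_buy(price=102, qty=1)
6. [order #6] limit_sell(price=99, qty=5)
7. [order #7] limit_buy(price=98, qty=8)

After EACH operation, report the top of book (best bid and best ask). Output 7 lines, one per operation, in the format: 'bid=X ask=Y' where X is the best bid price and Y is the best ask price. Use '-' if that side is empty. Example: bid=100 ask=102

Answer: bid=- ask=95
bid=- ask=95
bid=- ask=95
bid=- ask=100
bid=- ask=100
bid=- ask=99
bid=98 ask=99

Derivation:
After op 1 [order #1] limit_sell(price=95, qty=8): fills=none; bids=[-] asks=[#1:8@95]
After op 2 [order #2] limit_sell(price=100, qty=10): fills=none; bids=[-] asks=[#1:8@95 #2:10@100]
After op 3 [order #3] market_buy(qty=4): fills=#3x#1:4@95; bids=[-] asks=[#1:4@95 #2:10@100]
After op 4 [order #4] limit_buy(price=104, qty=5): fills=#4x#1:4@95 #4x#2:1@100; bids=[-] asks=[#2:9@100]
After op 5 [order #5] limit_buy(price=102, qty=1): fills=#5x#2:1@100; bids=[-] asks=[#2:8@100]
After op 6 [order #6] limit_sell(price=99, qty=5): fills=none; bids=[-] asks=[#6:5@99 #2:8@100]
After op 7 [order #7] limit_buy(price=98, qty=8): fills=none; bids=[#7:8@98] asks=[#6:5@99 #2:8@100]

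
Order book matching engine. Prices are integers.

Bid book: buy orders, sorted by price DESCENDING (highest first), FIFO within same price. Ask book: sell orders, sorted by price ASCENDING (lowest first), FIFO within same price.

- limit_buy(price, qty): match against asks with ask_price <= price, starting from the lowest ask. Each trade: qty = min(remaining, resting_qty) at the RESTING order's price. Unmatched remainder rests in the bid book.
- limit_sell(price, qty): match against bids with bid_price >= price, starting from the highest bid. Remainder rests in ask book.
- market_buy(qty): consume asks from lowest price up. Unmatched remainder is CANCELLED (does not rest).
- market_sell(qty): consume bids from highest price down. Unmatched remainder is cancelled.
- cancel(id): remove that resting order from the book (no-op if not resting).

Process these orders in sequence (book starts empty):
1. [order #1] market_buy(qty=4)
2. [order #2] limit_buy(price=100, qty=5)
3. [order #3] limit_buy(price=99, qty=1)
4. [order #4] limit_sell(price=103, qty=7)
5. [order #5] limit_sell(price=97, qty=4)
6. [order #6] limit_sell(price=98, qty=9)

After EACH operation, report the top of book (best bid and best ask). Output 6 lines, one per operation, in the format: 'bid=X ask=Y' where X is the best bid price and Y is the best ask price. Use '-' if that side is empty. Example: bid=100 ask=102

After op 1 [order #1] market_buy(qty=4): fills=none; bids=[-] asks=[-]
After op 2 [order #2] limit_buy(price=100, qty=5): fills=none; bids=[#2:5@100] asks=[-]
After op 3 [order #3] limit_buy(price=99, qty=1): fills=none; bids=[#2:5@100 #3:1@99] asks=[-]
After op 4 [order #4] limit_sell(price=103, qty=7): fills=none; bids=[#2:5@100 #3:1@99] asks=[#4:7@103]
After op 5 [order #5] limit_sell(price=97, qty=4): fills=#2x#5:4@100; bids=[#2:1@100 #3:1@99] asks=[#4:7@103]
After op 6 [order #6] limit_sell(price=98, qty=9): fills=#2x#6:1@100 #3x#6:1@99; bids=[-] asks=[#6:7@98 #4:7@103]

Answer: bid=- ask=-
bid=100 ask=-
bid=100 ask=-
bid=100 ask=103
bid=100 ask=103
bid=- ask=98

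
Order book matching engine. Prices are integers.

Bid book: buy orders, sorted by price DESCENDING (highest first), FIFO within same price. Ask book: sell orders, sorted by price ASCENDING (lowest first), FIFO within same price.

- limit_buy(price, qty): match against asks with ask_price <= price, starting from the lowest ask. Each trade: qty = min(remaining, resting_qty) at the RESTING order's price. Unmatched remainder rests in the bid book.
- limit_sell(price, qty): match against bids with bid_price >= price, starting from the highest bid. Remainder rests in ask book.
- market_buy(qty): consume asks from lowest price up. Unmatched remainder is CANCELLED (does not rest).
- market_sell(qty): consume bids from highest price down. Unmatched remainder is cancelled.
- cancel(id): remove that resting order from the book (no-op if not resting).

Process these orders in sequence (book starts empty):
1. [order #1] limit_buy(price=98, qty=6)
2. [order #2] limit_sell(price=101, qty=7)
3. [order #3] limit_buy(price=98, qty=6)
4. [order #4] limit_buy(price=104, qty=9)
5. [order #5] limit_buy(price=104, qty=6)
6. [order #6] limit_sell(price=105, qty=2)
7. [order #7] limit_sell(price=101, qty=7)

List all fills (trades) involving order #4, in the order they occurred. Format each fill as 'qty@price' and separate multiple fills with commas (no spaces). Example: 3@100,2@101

After op 1 [order #1] limit_buy(price=98, qty=6): fills=none; bids=[#1:6@98] asks=[-]
After op 2 [order #2] limit_sell(price=101, qty=7): fills=none; bids=[#1:6@98] asks=[#2:7@101]
After op 3 [order #3] limit_buy(price=98, qty=6): fills=none; bids=[#1:6@98 #3:6@98] asks=[#2:7@101]
After op 4 [order #4] limit_buy(price=104, qty=9): fills=#4x#2:7@101; bids=[#4:2@104 #1:6@98 #3:6@98] asks=[-]
After op 5 [order #5] limit_buy(price=104, qty=6): fills=none; bids=[#4:2@104 #5:6@104 #1:6@98 #3:6@98] asks=[-]
After op 6 [order #6] limit_sell(price=105, qty=2): fills=none; bids=[#4:2@104 #5:6@104 #1:6@98 #3:6@98] asks=[#6:2@105]
After op 7 [order #7] limit_sell(price=101, qty=7): fills=#4x#7:2@104 #5x#7:5@104; bids=[#5:1@104 #1:6@98 #3:6@98] asks=[#6:2@105]

Answer: 7@101,2@104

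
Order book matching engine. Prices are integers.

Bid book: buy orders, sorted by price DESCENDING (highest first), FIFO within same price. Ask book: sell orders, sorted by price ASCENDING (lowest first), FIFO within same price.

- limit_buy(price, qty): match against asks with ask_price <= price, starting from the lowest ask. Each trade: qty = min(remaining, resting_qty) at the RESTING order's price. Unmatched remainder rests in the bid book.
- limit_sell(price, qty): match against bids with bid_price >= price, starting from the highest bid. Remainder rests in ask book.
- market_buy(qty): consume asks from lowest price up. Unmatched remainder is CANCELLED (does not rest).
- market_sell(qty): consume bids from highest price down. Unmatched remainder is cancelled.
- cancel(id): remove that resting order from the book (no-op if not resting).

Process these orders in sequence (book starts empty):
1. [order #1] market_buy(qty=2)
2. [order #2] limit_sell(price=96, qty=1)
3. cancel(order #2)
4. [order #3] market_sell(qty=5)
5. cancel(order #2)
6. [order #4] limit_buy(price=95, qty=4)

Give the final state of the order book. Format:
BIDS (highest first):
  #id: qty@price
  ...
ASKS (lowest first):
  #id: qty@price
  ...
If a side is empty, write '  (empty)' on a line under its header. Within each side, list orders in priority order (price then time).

After op 1 [order #1] market_buy(qty=2): fills=none; bids=[-] asks=[-]
After op 2 [order #2] limit_sell(price=96, qty=1): fills=none; bids=[-] asks=[#2:1@96]
After op 3 cancel(order #2): fills=none; bids=[-] asks=[-]
After op 4 [order #3] market_sell(qty=5): fills=none; bids=[-] asks=[-]
After op 5 cancel(order #2): fills=none; bids=[-] asks=[-]
After op 6 [order #4] limit_buy(price=95, qty=4): fills=none; bids=[#4:4@95] asks=[-]

Answer: BIDS (highest first):
  #4: 4@95
ASKS (lowest first):
  (empty)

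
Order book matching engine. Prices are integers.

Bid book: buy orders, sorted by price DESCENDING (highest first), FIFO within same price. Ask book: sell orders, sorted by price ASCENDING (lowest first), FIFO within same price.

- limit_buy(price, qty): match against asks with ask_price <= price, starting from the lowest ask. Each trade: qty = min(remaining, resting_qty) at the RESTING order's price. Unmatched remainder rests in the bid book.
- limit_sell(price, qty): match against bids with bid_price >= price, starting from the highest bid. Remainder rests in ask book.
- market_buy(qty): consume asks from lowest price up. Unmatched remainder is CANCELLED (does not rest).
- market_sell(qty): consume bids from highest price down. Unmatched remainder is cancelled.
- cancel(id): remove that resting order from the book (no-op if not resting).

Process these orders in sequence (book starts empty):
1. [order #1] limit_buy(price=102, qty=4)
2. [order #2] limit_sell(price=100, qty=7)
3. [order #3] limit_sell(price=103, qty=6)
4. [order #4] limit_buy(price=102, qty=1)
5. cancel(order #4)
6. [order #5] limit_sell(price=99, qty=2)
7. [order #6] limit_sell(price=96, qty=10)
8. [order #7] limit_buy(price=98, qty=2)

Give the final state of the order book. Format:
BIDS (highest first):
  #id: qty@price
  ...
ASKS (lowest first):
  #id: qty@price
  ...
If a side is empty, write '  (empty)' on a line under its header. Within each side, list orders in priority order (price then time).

After op 1 [order #1] limit_buy(price=102, qty=4): fills=none; bids=[#1:4@102] asks=[-]
After op 2 [order #2] limit_sell(price=100, qty=7): fills=#1x#2:4@102; bids=[-] asks=[#2:3@100]
After op 3 [order #3] limit_sell(price=103, qty=6): fills=none; bids=[-] asks=[#2:3@100 #3:6@103]
After op 4 [order #4] limit_buy(price=102, qty=1): fills=#4x#2:1@100; bids=[-] asks=[#2:2@100 #3:6@103]
After op 5 cancel(order #4): fills=none; bids=[-] asks=[#2:2@100 #3:6@103]
After op 6 [order #5] limit_sell(price=99, qty=2): fills=none; bids=[-] asks=[#5:2@99 #2:2@100 #3:6@103]
After op 7 [order #6] limit_sell(price=96, qty=10): fills=none; bids=[-] asks=[#6:10@96 #5:2@99 #2:2@100 #3:6@103]
After op 8 [order #7] limit_buy(price=98, qty=2): fills=#7x#6:2@96; bids=[-] asks=[#6:8@96 #5:2@99 #2:2@100 #3:6@103]

Answer: BIDS (highest first):
  (empty)
ASKS (lowest first):
  #6: 8@96
  #5: 2@99
  #2: 2@100
  #3: 6@103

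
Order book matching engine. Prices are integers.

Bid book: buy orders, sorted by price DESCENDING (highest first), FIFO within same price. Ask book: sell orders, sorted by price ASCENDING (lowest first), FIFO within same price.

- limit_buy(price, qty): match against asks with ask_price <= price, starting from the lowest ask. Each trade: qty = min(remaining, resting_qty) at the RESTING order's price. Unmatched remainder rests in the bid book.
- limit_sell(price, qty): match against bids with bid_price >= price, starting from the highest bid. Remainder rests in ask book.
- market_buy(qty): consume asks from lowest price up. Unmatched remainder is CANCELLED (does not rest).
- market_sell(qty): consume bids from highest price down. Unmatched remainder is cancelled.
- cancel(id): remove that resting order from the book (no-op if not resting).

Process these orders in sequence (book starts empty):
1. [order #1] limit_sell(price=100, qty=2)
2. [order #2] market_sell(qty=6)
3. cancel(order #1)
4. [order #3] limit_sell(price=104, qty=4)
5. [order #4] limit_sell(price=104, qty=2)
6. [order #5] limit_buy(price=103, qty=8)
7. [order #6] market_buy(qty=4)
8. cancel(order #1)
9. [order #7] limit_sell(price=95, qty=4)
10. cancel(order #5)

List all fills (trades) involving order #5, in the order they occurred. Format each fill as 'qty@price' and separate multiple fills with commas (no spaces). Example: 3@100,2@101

Answer: 4@103

Derivation:
After op 1 [order #1] limit_sell(price=100, qty=2): fills=none; bids=[-] asks=[#1:2@100]
After op 2 [order #2] market_sell(qty=6): fills=none; bids=[-] asks=[#1:2@100]
After op 3 cancel(order #1): fills=none; bids=[-] asks=[-]
After op 4 [order #3] limit_sell(price=104, qty=4): fills=none; bids=[-] asks=[#3:4@104]
After op 5 [order #4] limit_sell(price=104, qty=2): fills=none; bids=[-] asks=[#3:4@104 #4:2@104]
After op 6 [order #5] limit_buy(price=103, qty=8): fills=none; bids=[#5:8@103] asks=[#3:4@104 #4:2@104]
After op 7 [order #6] market_buy(qty=4): fills=#6x#3:4@104; bids=[#5:8@103] asks=[#4:2@104]
After op 8 cancel(order #1): fills=none; bids=[#5:8@103] asks=[#4:2@104]
After op 9 [order #7] limit_sell(price=95, qty=4): fills=#5x#7:4@103; bids=[#5:4@103] asks=[#4:2@104]
After op 10 cancel(order #5): fills=none; bids=[-] asks=[#4:2@104]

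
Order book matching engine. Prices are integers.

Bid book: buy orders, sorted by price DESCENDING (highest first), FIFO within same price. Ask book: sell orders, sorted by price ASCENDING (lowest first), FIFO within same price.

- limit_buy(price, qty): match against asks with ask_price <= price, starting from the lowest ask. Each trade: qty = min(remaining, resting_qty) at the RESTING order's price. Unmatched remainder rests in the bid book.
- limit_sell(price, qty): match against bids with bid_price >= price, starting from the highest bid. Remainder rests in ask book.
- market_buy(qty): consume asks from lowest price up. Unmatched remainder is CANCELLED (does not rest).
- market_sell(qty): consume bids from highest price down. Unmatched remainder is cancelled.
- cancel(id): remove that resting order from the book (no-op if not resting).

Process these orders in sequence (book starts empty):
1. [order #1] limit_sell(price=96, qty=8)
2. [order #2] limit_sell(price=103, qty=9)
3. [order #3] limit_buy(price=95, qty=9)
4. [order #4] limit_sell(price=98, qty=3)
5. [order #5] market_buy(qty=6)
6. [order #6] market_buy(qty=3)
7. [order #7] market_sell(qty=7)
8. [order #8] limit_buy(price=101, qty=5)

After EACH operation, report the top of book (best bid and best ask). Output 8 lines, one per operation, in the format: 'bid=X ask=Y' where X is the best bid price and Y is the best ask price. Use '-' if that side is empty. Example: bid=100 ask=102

After op 1 [order #1] limit_sell(price=96, qty=8): fills=none; bids=[-] asks=[#1:8@96]
After op 2 [order #2] limit_sell(price=103, qty=9): fills=none; bids=[-] asks=[#1:8@96 #2:9@103]
After op 3 [order #3] limit_buy(price=95, qty=9): fills=none; bids=[#3:9@95] asks=[#1:8@96 #2:9@103]
After op 4 [order #4] limit_sell(price=98, qty=3): fills=none; bids=[#3:9@95] asks=[#1:8@96 #4:3@98 #2:9@103]
After op 5 [order #5] market_buy(qty=6): fills=#5x#1:6@96; bids=[#3:9@95] asks=[#1:2@96 #4:3@98 #2:9@103]
After op 6 [order #6] market_buy(qty=3): fills=#6x#1:2@96 #6x#4:1@98; bids=[#3:9@95] asks=[#4:2@98 #2:9@103]
After op 7 [order #7] market_sell(qty=7): fills=#3x#7:7@95; bids=[#3:2@95] asks=[#4:2@98 #2:9@103]
After op 8 [order #8] limit_buy(price=101, qty=5): fills=#8x#4:2@98; bids=[#8:3@101 #3:2@95] asks=[#2:9@103]

Answer: bid=- ask=96
bid=- ask=96
bid=95 ask=96
bid=95 ask=96
bid=95 ask=96
bid=95 ask=98
bid=95 ask=98
bid=101 ask=103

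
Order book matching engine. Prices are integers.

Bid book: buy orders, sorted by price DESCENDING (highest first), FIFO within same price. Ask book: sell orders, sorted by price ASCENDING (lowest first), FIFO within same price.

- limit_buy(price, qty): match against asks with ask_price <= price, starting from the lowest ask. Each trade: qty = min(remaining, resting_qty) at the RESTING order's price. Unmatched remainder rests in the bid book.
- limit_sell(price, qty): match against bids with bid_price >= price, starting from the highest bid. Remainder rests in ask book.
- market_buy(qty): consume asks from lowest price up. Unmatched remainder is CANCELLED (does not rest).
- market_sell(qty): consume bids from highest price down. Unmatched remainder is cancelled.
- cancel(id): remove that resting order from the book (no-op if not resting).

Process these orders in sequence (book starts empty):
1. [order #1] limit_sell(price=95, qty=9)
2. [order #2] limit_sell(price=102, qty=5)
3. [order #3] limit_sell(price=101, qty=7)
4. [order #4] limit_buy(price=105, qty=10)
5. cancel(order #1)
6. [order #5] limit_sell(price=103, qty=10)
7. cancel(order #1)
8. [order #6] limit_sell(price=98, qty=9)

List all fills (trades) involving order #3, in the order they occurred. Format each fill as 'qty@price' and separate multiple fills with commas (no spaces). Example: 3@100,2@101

After op 1 [order #1] limit_sell(price=95, qty=9): fills=none; bids=[-] asks=[#1:9@95]
After op 2 [order #2] limit_sell(price=102, qty=5): fills=none; bids=[-] asks=[#1:9@95 #2:5@102]
After op 3 [order #3] limit_sell(price=101, qty=7): fills=none; bids=[-] asks=[#1:9@95 #3:7@101 #2:5@102]
After op 4 [order #4] limit_buy(price=105, qty=10): fills=#4x#1:9@95 #4x#3:1@101; bids=[-] asks=[#3:6@101 #2:5@102]
After op 5 cancel(order #1): fills=none; bids=[-] asks=[#3:6@101 #2:5@102]
After op 6 [order #5] limit_sell(price=103, qty=10): fills=none; bids=[-] asks=[#3:6@101 #2:5@102 #5:10@103]
After op 7 cancel(order #1): fills=none; bids=[-] asks=[#3:6@101 #2:5@102 #5:10@103]
After op 8 [order #6] limit_sell(price=98, qty=9): fills=none; bids=[-] asks=[#6:9@98 #3:6@101 #2:5@102 #5:10@103]

Answer: 1@101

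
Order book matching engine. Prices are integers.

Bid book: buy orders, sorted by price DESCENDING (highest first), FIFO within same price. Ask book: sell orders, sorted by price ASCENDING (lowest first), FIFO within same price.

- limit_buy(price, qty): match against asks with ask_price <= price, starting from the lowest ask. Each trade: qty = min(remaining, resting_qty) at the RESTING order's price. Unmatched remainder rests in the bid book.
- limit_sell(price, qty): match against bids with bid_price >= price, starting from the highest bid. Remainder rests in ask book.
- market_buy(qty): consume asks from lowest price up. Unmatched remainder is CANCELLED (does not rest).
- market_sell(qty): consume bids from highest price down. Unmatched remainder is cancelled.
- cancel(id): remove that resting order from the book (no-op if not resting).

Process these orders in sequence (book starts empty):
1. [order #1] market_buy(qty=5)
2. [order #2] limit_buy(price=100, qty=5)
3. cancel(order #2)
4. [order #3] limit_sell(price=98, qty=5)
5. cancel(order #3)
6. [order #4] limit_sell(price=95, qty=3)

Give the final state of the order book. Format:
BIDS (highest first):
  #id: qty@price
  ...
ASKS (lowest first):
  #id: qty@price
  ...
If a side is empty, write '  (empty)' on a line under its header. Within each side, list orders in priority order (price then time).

After op 1 [order #1] market_buy(qty=5): fills=none; bids=[-] asks=[-]
After op 2 [order #2] limit_buy(price=100, qty=5): fills=none; bids=[#2:5@100] asks=[-]
After op 3 cancel(order #2): fills=none; bids=[-] asks=[-]
After op 4 [order #3] limit_sell(price=98, qty=5): fills=none; bids=[-] asks=[#3:5@98]
After op 5 cancel(order #3): fills=none; bids=[-] asks=[-]
After op 6 [order #4] limit_sell(price=95, qty=3): fills=none; bids=[-] asks=[#4:3@95]

Answer: BIDS (highest first):
  (empty)
ASKS (lowest first):
  #4: 3@95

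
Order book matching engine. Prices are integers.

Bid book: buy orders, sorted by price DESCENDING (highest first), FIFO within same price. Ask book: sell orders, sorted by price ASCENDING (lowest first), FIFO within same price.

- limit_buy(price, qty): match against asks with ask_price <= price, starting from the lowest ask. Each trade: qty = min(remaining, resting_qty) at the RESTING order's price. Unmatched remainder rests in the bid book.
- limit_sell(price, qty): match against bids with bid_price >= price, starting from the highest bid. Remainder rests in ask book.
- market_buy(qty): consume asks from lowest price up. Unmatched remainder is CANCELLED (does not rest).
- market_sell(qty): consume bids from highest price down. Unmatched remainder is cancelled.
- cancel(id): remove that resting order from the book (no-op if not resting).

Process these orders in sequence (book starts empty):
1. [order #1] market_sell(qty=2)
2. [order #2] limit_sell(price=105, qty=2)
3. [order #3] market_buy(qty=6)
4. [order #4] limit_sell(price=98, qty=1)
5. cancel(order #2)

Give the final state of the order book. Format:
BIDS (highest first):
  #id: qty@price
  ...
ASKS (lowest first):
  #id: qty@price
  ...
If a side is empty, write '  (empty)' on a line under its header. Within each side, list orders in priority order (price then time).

Answer: BIDS (highest first):
  (empty)
ASKS (lowest first):
  #4: 1@98

Derivation:
After op 1 [order #1] market_sell(qty=2): fills=none; bids=[-] asks=[-]
After op 2 [order #2] limit_sell(price=105, qty=2): fills=none; bids=[-] asks=[#2:2@105]
After op 3 [order #3] market_buy(qty=6): fills=#3x#2:2@105; bids=[-] asks=[-]
After op 4 [order #4] limit_sell(price=98, qty=1): fills=none; bids=[-] asks=[#4:1@98]
After op 5 cancel(order #2): fills=none; bids=[-] asks=[#4:1@98]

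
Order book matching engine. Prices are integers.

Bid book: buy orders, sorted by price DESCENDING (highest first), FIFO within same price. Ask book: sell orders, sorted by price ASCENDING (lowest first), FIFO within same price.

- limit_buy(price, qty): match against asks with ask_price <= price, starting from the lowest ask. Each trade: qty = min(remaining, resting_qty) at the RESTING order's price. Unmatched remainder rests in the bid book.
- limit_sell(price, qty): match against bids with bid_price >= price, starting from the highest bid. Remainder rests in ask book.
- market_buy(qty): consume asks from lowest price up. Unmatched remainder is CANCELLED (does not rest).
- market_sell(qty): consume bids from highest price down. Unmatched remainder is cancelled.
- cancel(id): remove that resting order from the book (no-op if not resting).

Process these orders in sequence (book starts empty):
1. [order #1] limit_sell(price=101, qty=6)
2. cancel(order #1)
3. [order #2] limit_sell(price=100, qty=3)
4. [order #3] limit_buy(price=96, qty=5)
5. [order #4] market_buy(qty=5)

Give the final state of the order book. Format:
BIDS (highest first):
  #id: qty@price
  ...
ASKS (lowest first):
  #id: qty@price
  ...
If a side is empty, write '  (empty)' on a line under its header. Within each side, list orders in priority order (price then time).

After op 1 [order #1] limit_sell(price=101, qty=6): fills=none; bids=[-] asks=[#1:6@101]
After op 2 cancel(order #1): fills=none; bids=[-] asks=[-]
After op 3 [order #2] limit_sell(price=100, qty=3): fills=none; bids=[-] asks=[#2:3@100]
After op 4 [order #3] limit_buy(price=96, qty=5): fills=none; bids=[#3:5@96] asks=[#2:3@100]
After op 5 [order #4] market_buy(qty=5): fills=#4x#2:3@100; bids=[#3:5@96] asks=[-]

Answer: BIDS (highest first):
  #3: 5@96
ASKS (lowest first):
  (empty)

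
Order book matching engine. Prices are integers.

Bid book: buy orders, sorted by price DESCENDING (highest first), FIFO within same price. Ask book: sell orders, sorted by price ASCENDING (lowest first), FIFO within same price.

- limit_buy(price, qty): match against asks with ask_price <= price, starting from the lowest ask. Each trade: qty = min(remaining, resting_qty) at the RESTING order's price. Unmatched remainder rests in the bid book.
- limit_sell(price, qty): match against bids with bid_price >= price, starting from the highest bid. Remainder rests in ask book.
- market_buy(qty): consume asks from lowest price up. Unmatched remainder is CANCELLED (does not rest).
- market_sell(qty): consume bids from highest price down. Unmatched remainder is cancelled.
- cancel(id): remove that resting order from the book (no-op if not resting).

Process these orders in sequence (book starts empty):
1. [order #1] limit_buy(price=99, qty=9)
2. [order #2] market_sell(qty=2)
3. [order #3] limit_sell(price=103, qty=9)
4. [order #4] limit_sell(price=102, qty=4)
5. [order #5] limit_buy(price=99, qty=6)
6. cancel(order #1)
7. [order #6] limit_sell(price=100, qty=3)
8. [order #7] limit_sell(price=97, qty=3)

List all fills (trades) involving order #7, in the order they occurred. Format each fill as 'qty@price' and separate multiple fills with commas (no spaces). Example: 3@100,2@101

Answer: 3@99

Derivation:
After op 1 [order #1] limit_buy(price=99, qty=9): fills=none; bids=[#1:9@99] asks=[-]
After op 2 [order #2] market_sell(qty=2): fills=#1x#2:2@99; bids=[#1:7@99] asks=[-]
After op 3 [order #3] limit_sell(price=103, qty=9): fills=none; bids=[#1:7@99] asks=[#3:9@103]
After op 4 [order #4] limit_sell(price=102, qty=4): fills=none; bids=[#1:7@99] asks=[#4:4@102 #3:9@103]
After op 5 [order #5] limit_buy(price=99, qty=6): fills=none; bids=[#1:7@99 #5:6@99] asks=[#4:4@102 #3:9@103]
After op 6 cancel(order #1): fills=none; bids=[#5:6@99] asks=[#4:4@102 #3:9@103]
After op 7 [order #6] limit_sell(price=100, qty=3): fills=none; bids=[#5:6@99] asks=[#6:3@100 #4:4@102 #3:9@103]
After op 8 [order #7] limit_sell(price=97, qty=3): fills=#5x#7:3@99; bids=[#5:3@99] asks=[#6:3@100 #4:4@102 #3:9@103]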